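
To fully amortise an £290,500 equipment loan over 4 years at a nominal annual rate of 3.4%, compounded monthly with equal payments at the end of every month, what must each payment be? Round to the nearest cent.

Periodic rate i = 0.034/12 = 0.00283333; n = 4 × 12 = 48 periods.
Annuity-PV factor = 44.819824; PMT = 290500 / 44.819824 = 6,481.5070

£6,481.51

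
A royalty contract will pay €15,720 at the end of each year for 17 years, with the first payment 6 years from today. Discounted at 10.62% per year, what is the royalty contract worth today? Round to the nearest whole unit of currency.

€73,294

Value one period before first payment (t=5): 15720 × [1 − (1+0.1062)^(−17)] / 0.1062 = 15720 × 7.723015 = 121,405.7950
PV₀ = 121,405.7950 / (1+0.1062)^5 = 121,405.7950 / 1.656412 = 73,294.4595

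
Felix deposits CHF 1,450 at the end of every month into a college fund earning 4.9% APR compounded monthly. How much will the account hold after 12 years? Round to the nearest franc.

With 12 periods per year: i = 0.00408333, n = 144.
FV = PMT · [(1+i)^n − 1] / i = 1450 · 195.484858 = 283,453.0447

CHF 283,453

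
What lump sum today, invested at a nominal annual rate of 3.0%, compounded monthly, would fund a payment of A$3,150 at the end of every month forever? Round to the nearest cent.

A$1,260,000.00

Periodic rate i = 0.03/12 = 0.0025.
PV = PMT / i = 3150 / 0.0025 = 1,260,000.0000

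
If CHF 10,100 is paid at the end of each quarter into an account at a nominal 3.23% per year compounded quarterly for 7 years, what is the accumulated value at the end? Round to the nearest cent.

CHF 315,899.47

Periodic rate i = 0.0323/4 = 0.008075; n = 7 × 4 = 28 periods.
Accumulation factor s(28|0.008075) = 31.277176; FV = 10100 × 31.277176 = 315,899.4733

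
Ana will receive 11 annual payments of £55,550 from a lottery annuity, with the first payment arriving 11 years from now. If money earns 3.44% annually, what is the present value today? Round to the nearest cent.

£357,718.68

PV at t=10 (ordinary 11-year annuity): 55550 × a(11|0.0344) = 55550 × 9.031142 = 501,679.9401
Discount back 10 years: 501,679.9401 × (1+0.0344)^(−10) = 501,679.9401 × 0.713042 = 357,718.6781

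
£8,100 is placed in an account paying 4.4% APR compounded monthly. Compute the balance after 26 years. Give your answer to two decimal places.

£25,375.19

Periodic rate i = 0.044/12 = 0.00366667; n = 26 × 12 = 312 periods.
FV = PV·(1+i)^n = 8,100 × 3.132739 = 25,375.1879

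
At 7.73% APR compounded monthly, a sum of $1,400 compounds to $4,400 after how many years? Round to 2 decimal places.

14.86 years

Periodic rate i = 0.0773/12 = 0.00644167.
(1+i)^n = 4400/1400 = 3.14286, so n = ln 3.14286 / ln 1.00644 = 178.3415 months
= 178.3415/12 years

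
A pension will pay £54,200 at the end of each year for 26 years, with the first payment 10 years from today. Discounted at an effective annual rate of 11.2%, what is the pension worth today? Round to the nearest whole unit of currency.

PV at t=9 (ordinary 26-year annuity): 54200 × a(26|0.112) = 54200 × 8.363560 = 453,304.9325
PV₀ = 453,304.9325 / (1+0.112)^9 = 453,304.9325 / 2.599819 = 174,360.2004

£174,360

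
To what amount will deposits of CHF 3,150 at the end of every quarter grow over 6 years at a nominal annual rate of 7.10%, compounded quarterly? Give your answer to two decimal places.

CHF 93,241.82

Periodic rate i = 0.071/4 = 0.01775; n = 6 × 4 = 24 periods.
Accumulation factor s(24|0.01775) = 29.600578; FV = 3150 × 29.600578 = 93,241.8221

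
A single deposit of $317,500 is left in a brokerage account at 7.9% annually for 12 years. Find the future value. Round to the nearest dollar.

FV = 317,500 × (1 + 0.079)^12 = 790,680.5684

$790,681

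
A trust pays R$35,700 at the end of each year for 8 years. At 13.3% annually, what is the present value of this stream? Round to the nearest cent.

PV = 35700 × [1 − (1+0.133)^(−8)] / 0.133 = 35700 × 4.749885 = 169,570.9109

R$169,570.91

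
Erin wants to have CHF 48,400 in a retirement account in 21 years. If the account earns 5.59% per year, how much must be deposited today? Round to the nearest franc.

PV = 48,400 / (1 + 0.0559)^21 = 48,400 / 3.133853 = 15,444.2483

CHF 15,444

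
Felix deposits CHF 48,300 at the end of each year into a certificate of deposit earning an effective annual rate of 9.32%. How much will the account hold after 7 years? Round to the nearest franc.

FV = PMT · [(1+i)^n − 1] / i = 48300 · 9.291187 = 448,764.3447

CHF 448,764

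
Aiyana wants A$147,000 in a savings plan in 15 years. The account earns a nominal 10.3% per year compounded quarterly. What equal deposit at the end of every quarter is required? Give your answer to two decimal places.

A$1,052.28

Periodic rate i = 0.103/4 = 0.02575; n = 15 × 4 = 60 periods.
FV-annuity factor = 139.696323; PMT = 147000 / 139.696323 = 1,052.2825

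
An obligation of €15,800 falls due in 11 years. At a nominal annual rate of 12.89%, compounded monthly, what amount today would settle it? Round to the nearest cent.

Periodic rate i = 0.1289/12 = 0.0107417; n = 11 × 12 = 132 periods.
PV = FV·(1+i)^(−n) = 15,800 × 0.244061 = 3,856.1572

€3,856.16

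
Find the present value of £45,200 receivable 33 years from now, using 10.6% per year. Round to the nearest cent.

£1,626.37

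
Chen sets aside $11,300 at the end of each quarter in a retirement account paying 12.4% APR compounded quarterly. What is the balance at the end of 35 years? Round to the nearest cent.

Periodic rate i = 0.124/4 = 0.031; n = 35 × 4 = 140 periods.
FV = 11300 × [(1+0.031)^140 − 1] / 0.031 = 11300 × 2284.344036 = 25,813,087.6107

$25,813,087.61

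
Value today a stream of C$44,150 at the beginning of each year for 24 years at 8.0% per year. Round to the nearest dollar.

C$502,032

PV = 44150 × [1 − (1+0.08)^(−24)] / 0.08 × (1+i) = 44150 × 11.371059 = 502,032.2525
(Beginning-of-period payments → annuity-due factor ×(1+i).)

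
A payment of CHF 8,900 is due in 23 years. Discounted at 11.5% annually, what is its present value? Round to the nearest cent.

Discount factor = (1+0.115)^(−23) = 0.081786; PV = 8,900 × 0.081786 = 727.8939

CHF 727.89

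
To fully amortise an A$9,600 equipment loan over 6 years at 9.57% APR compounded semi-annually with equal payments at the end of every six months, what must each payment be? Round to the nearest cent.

A$1,070.03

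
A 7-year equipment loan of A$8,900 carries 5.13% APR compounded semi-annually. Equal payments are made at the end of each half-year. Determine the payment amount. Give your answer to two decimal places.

A$764.71

Periodic rate i = 0.0513/2 = 0.02565; n = 7 × 2 = 14 periods.
PMT = 8900 / ( [1 − (1+0.02565)^(−14)] / 0.02565 ) = 8900 / 11.638451 = 764.7066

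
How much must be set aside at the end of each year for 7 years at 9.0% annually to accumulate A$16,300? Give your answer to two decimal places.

A$1,771.66

PMT = 16300 / ( [(1+0.09)^7 − 1] / 0.09 ) = 16300 / 9.200435 = 1,771.6554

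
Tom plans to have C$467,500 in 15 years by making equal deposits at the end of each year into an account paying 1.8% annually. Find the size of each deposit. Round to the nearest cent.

C$27,426.26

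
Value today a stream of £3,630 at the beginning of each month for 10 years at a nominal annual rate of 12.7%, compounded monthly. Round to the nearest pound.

i = 0.127/12 = 0.0105833 per month; n = 10·12 = 120.
PV = 3630 × [1 − (1+0.0105833)^(−120)] / 0.0105833 × (1+i) = 3630 × 68.492534 = 248,627.8973
(annuity-due: payments at period start, so ×(1+i).)

£248,628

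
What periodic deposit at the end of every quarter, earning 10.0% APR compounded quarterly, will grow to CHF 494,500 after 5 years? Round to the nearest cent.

CHF 19,358.26

i = 0.1/4 = 0.025 per quarter; n = 5·4 = 20.
PMT = 494500 / ( [(1+0.025)^20 − 1] / 0.025 ) = 494500 / 25.544658 = 19,358.2552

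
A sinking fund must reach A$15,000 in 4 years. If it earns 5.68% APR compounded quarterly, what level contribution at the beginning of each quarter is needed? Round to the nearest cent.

Periodic rate i = 0.0568/4 = 0.0142; n = 4 × 4 = 16 periods.
PMT = 15000 / ( [(1+0.0142)^16 − 1] / 0.0142 × (1+i) ) = 15000 / 18.075389 = 829.8577

A$829.86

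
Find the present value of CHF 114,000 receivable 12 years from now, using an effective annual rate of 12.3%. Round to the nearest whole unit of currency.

CHF 28,337

Discount factor = (1+0.123)^(−12) = 0.248567; PV = 114,000 × 0.248567 = 28,336.6024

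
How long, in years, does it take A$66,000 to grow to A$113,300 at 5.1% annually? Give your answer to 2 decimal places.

10.86 years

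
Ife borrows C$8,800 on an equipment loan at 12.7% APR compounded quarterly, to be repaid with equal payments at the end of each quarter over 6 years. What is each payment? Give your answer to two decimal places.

C$529.46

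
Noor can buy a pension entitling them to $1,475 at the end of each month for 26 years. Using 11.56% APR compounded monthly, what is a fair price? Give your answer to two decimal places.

$145,423.82

i = 0.1156/12 = 0.00963333 per month; n = 26·12 = 312.
PV = 1475 × [1 − (1+0.00963333)^(−312)] / 0.00963333 = 1475 × 98.592420 = 145,423.8189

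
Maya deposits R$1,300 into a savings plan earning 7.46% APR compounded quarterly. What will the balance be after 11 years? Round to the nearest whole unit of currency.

R$2,931

Periodic rate i = 0.0746/4 = 0.01865; n = 11 × 4 = 44 periods.
FV = 1,300 × (1 + 0.01865)^44 = 2,931.1827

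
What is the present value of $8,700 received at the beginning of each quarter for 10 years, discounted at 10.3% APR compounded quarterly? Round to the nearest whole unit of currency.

$221,215

Periodic rate i = 0.103/4 = 0.02575; n = 10 × 4 = 40 periods.
PV = PMT · [1 − (1+i)^(−n)] / i × (1+i) = 8700 · 25.426966 = 221,214.6027
(annuity-due: payments at period start, so ×(1+i).)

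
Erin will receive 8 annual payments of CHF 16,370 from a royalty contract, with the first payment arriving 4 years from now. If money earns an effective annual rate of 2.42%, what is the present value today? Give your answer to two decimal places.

CHF 109,623.71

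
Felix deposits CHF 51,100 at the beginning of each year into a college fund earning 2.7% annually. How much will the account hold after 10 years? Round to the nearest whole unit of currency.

CHF 593,375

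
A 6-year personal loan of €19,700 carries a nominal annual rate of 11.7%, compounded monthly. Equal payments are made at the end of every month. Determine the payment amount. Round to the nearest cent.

€382.07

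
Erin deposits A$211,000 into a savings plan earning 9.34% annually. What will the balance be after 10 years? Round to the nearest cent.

A$515,315.43

211,000 × (1+0.0934)^10 = 211,000 × 2.442253 = 515,315.4350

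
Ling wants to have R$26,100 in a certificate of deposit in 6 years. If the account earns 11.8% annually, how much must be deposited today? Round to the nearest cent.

Discount factor = (1+0.118)^(−6) = 0.512093; PV = 26,100 × 0.512093 = 13,365.6377

R$13,365.64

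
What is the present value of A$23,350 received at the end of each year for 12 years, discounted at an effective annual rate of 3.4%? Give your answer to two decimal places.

A$226,972.61

Annuity factor a(12|0.034) = 9.720454; PV = 23350 × 9.720454 = 226,972.6083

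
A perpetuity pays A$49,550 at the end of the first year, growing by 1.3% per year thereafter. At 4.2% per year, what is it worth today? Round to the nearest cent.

A$1,708,620.69

PV = PMT / (i − g) = 49550 / (0.042 − 0.013) = 49550 / 0.029000 = 1,708,620.6897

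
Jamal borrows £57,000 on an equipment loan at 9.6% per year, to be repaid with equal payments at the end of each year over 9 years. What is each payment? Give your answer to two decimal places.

£9,740.69

PMT = 57000 / ( [1 − (1+0.096)^(−9)] / 0.096 ) = 57000 / 5.851740 = 9,740.6921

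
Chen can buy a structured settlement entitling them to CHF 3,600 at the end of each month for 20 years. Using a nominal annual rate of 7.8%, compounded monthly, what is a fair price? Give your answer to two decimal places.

CHF 436,874.10

i = 0.078/12 = 0.0065 per month; n = 20·12 = 240.
Annuity factor a(240|0.0065) = 121.353916; PV = 3600 × 121.353916 = 436,874.0960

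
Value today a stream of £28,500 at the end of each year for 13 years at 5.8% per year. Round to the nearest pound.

Annuity factor a(13|0.058) = 8.957031; PV = 28500 × 8.957031 = 255,275.3965

£255,275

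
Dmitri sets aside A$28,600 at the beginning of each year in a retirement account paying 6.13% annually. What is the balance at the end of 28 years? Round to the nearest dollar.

FV = PMT · [(1+i)^n − 1] / i × (1+i) = 28600 · 74.276413 = 2,124,305.4070
(annuity-due: payments at period start, so ×(1+i).)

A$2,124,305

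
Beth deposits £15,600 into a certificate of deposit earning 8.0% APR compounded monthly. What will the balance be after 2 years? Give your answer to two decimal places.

£18,297.05

Periodic rate i = 0.08/12 = 0.00666667; n = 2 × 12 = 24 periods.
15,600 × (1+0.00666667)^24 = 15,600 × 1.172888 = 18,297.0517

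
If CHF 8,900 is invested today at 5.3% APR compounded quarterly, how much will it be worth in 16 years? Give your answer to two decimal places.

With 4 periods per year: i = 0.01325, n = 64.
FV = PV·(1+i)^n = 8,900 × 2.322005 = 20,665.8466

CHF 20,665.85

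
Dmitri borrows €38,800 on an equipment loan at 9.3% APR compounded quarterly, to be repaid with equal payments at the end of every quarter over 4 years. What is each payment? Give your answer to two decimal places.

€2,931.72

Periodic rate i = 0.093/4 = 0.02325; n = 4 × 4 = 16 periods.
PMT = 38800 / ( [1 − (1+0.02325)^(−16)] / 0.02325 ) = 38800 / 13.234572 = 2,931.7155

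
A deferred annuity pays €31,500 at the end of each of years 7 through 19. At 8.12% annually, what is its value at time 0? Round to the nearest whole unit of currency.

€154,827

PV at t=6 (ordinary 13-year annuity): 31500 × a(13|0.0812) = 31500 × 7.851874 = 247,334.0380
Discount back 6 years: 247,334.0380 × (1+0.0812)^(−6) = 247,334.0380 × 0.625985 = 154,827.3447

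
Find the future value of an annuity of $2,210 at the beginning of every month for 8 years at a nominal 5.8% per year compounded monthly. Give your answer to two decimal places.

i = 0.058/12 = 0.00483333 per month; n = 8·12 = 96.
FV = 2210 × [(1+0.00483333)^96 − 1] / 0.00483333 × (1+i) = 2210 × 122.377535 = 270,454.3522
(annuity-due: payments at period start, so ×(1+i).)

$270,454.35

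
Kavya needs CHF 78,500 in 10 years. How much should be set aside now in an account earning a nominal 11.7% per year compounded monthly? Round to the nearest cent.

Periodic rate i = 0.117/12 = 0.00975; n = 10 × 12 = 120 periods.
Discount factor = (1+0.00975)^(−120) = 0.312131; PV = 78,500 × 0.312131 = 24,502.2652

CHF 24,502.27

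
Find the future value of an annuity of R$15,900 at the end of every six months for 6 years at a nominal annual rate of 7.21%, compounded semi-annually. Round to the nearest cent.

With 2 periods per year: i = 0.03605, n = 12.
FV = PMT · [(1+i)^n − 1] / i = 15900 · 14.689799 = 233,567.8094

R$233,567.81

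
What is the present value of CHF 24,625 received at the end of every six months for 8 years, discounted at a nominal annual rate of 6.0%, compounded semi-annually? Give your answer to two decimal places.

Periodic rate i = 0.06/2 = 0.03; n = 8 × 2 = 16 periods.
PV = 24625 × [1 − (1+0.03)^(−16)] / 0.03 = 24625 × 12.561102 = 309,317.1374

CHF 309,317.14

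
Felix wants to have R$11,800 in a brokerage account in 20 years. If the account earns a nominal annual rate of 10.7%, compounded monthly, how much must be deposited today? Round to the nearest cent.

R$1,401.56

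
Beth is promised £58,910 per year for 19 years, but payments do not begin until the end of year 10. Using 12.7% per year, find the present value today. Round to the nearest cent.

PV at t=9 (ordinary 19-year annuity): 58910 × a(19|0.127) = 58910 × 7.061855 = 416,013.8915
Discount back 9 years: 416,013.8915 × (1+0.127)^(−9) = 416,013.8915 × 0.340945 = 141,837.9966

£141,838.00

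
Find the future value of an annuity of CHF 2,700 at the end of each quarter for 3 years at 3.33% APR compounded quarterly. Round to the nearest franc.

CHF 33,925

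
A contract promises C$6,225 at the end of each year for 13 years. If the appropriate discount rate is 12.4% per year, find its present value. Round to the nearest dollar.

PV = PMT · [1 − (1+i)^(−n)] / i = 6225 · 6.300038 = 39,217.7368

C$39,218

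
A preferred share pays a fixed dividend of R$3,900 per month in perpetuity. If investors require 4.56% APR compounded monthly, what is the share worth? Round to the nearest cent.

Periodic rate i = 0.0456/12 = 0.0038.
PV = PMT / i = 3900 / 0.0038 = 1,026,315.7895

R$1,026,315.79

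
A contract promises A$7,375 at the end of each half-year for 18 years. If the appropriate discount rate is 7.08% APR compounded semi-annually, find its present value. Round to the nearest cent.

A$148,785.64

i = 0.0708/2 = 0.0354 per half-year; n = 18·2 = 36.
PV = PMT · [1 − (1+i)^(−n)] / i = 7375 · 20.174323 = 148,785.6350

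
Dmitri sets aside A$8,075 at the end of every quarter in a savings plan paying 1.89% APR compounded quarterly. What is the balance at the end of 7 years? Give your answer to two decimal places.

With 4 periods per year: i = 0.004725, n = 28.
Accumulation factor s(28|0.004725) = 29.861399; FV = 8075 × 29.861399 = 241,130.7930

A$241,130.79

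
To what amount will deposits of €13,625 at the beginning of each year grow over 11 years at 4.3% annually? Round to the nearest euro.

Accumulation factor s(11|0.043) × (1+i) = 14.286985; FV = 13625 × 14.286985 = 194,660.1657
Payments are at the start of each period, so multiply by (1+i).

€194,660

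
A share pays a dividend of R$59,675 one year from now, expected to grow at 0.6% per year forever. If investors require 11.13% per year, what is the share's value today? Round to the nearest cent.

R$566,714.15

PV = D₁/(r − g) = 59675/(0.1113 − 0.006) = 566,714.1500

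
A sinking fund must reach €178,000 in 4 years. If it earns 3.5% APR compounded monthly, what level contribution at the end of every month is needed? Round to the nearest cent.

With 12 periods per year: i = 0.00291667, n = 48.
PMT = 178000 / ( [(1+0.00291667)^48 − 1] / 0.00291667 ) = 178000 / 51.442091 = 3,460.2015

€3,460.20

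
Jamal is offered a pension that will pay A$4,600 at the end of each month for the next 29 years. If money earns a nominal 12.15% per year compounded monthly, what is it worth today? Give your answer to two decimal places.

Periodic rate i = 0.1215/12 = 0.010125; n = 29 × 12 = 348 periods.
PV = 4600 × [1 − (1+0.010125)^(−348)] / 0.010125 = 4600 × 95.800169 = 440,680.7757

A$440,680.78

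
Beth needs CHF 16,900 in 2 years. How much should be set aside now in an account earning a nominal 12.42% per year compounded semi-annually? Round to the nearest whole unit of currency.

CHF 13,281

With 2 periods per year: i = 0.0621, n = 4.
PV = FV·(1+i)^(−n) = 16,900 × 0.785848 = 13,280.8255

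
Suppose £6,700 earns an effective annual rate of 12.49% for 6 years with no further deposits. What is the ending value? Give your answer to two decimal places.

£13,575.58

FV = 6,700 × (1 + 0.1249)^6 = 13,575.5772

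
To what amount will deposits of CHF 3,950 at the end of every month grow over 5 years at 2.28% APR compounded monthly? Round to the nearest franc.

CHF 250,785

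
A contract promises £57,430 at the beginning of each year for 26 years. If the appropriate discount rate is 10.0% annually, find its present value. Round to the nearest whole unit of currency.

PV = PMT · [1 − (1+i)^(−n)] / i × (1+i) = 57430 · 10.077040 = 578,724.4082
(Beginning-of-period payments → annuity-due factor ×(1+i).)

£578,724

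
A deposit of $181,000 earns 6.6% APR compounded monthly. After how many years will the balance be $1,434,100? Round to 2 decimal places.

31.45 years

Periodic rate i = 0.066/12 = 0.0055.
n = ln(1.4341e+06/181000) / ln(1+0.0055) = ln(7.92320) / 0.005485 = 377.3604 months
= 377.3604/12 years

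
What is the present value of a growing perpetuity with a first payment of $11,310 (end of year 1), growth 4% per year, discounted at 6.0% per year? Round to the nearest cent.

$565,500.00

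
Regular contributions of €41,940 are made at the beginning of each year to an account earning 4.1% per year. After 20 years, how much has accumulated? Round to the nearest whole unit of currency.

FV = PMT · [(1+i)^n − 1] / i × (1+i) = 41940 · 31.322605 = 1,313,670.0477
Payments are at the start of each period, so multiply by (1+i).

€1,313,670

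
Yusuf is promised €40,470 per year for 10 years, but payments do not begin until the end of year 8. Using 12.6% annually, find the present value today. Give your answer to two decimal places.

€97,238.86

Value one period before first payment (t=7): 40470 × [1 − (1+0.126)^(−10)] / 0.126 = 40470 × 5.514110 = 223,156.0177
Discount back 7 years: 223,156.0177 × (1+0.126)^(−7) = 223,156.0177 × 0.435744 = 97,238.8623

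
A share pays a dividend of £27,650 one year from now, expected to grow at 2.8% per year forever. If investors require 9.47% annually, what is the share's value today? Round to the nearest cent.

PV = D₁/(r − g) = 27650/(0.0947 − 0.028) = 414,542.7286

£414,542.73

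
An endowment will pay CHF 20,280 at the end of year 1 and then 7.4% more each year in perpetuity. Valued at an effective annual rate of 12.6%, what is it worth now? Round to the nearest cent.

CHF 390,000.00

PV = PMT / (i − g) = 20280 / (0.126 − 0.074) = 20280 / 0.052000 = 390,000.0000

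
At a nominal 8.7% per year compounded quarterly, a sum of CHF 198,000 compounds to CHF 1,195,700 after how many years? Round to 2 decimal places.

20.89 years

Periodic rate i = 0.087/4 = 0.02175.
n = ln(1.1957e+06/198000) / ln(1+0.02175) = ln(6.03889) / 0.021517 = 83.5727 quarters
= 83.5727/4 years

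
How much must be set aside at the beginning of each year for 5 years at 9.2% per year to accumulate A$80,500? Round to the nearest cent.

A$12,268.73

PMT = 80500 / ( [(1+0.092)^5 − 1] / 0.092 × (1+i) ) = 80500 / 6.561397 = 12,268.7292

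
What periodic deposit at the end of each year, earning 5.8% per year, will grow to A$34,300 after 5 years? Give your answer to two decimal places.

FV-annuity factor = 5.614627; PMT = 34300 / 5.614627 = 6,109.0435

A$6,109.04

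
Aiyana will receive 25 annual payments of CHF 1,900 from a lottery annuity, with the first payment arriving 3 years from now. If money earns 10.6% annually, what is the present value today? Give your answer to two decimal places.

CHF 13,472.89

PV at t=2 (ordinary 25-year annuity): 1900 × a(25|0.106) = 1900 × 8.673958 = 16,480.5204
PV₀ = 16,480.5204 / (1+0.106)^2 = 16,480.5204 / 1.223236 = 13,472.8870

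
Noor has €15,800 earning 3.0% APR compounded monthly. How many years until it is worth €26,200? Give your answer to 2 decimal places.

16.88 years

Periodic rate i = 0.03/12 = 0.0025.
(1+i)^n = 26200/15800 = 1.65823, so n = ln 1.65823 / ln 1.0025 = 202.5526 months
= 202.5526/12 years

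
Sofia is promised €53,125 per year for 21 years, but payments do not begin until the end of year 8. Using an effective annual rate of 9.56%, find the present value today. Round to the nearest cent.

€250,165.61

PV at t=7 (ordinary 21-year annuity): 53125 × a(21|0.0956) = 53125 × 8.922629 = 474,014.6627
Discount back 7 years: 474,014.6627 × (1+0.0956)^(−7) = 474,014.6627 × 0.527759 = 250,165.6120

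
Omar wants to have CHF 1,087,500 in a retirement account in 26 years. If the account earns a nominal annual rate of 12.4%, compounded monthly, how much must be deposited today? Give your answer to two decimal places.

CHF 43,999.59

i = 0.124/12 = 0.0103333 per month; n = 26·12 = 312.
Discount factor = (1+0.0103333)^(−312) = 0.040459; PV = 1,087,500 × 0.040459 = 43,999.5861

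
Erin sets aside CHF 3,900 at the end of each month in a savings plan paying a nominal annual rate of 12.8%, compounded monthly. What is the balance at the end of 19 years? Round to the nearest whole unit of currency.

CHF 3,742,529

With 12 periods per year: i = 0.0106667, n = 228.
Accumulation factor s(228|0.0106667) = 959.622818; FV = 3900 × 959.622818 = 3,742,528.9891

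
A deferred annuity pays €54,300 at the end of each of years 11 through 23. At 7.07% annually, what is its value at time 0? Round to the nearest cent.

€228,288.85

Value one period before first payment (t=10): 54300 × [1 − (1+0.0707)^(−13)] / 0.0707 = 54300 × 8.324591 = 452,025.2887
Discount back 10 years: 452,025.2887 × (1+0.0707)^(−10) = 452,025.2887 × 0.505036 = 228,288.8527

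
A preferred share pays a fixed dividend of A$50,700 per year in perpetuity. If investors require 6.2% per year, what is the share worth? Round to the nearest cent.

PV = C/r = 50700/0.062 = 817,741.9355

A$817,741.94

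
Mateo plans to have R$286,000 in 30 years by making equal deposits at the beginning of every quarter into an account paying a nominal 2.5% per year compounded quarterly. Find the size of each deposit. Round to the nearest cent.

R$1,597.39

With 4 periods per year: i = 0.00625, n = 120.
FV-annuity factor × (1+i) = 179.042407; PMT = 286000 / 179.042407 = 1,597.3869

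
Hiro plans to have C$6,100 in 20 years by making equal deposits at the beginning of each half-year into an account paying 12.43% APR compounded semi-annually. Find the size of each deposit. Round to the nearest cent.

With 2 periods per year: i = 0.06215, n = 40.
PMT = 6100 / ( [(1+0.06215)^40 − 1] / 0.06215 × (1+i) ) = 6100 / 173.534457 = 35.1515

C$35.15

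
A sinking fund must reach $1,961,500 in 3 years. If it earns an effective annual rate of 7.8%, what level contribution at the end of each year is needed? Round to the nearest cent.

FV-annuity factor = 3.240084; PMT = 1.9615e+06 / 3.240084 = 605,385.5394

$605,385.54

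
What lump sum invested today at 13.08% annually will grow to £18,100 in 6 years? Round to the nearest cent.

£8,656.93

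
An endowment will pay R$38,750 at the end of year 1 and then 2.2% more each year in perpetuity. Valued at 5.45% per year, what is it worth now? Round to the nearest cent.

R$1,192,307.69

PV = PMT / (i − g) = 38750 / (0.0545 − 0.022) = 38750 / 0.032500 = 1,192,307.6923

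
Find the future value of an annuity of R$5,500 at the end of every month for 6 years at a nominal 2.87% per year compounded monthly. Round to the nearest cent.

With 12 periods per year: i = 0.00239167, n = 72.
FV = PMT · [(1+i)^n − 1] / i = 5500 · 78.468790 = 431,578.3428

R$431,578.34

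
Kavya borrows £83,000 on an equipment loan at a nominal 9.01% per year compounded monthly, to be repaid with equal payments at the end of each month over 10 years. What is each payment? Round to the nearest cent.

Periodic rate i = 0.0901/12 = 0.00750833; n = 10 × 12 = 120 periods.
Annuity-PV factor = 78.907977; PMT = 83000 / 78.907977 = 1,051.8582

£1,051.86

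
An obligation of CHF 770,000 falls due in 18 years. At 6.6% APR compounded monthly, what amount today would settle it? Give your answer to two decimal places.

With 12 periods per year: i = 0.0055, n = 216.
PV = FV·(1+i)^(−n) = 770,000 × 0.305824 = 235,484.6157

CHF 235,484.62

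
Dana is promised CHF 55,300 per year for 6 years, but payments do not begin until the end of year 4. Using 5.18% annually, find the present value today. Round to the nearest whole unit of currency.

CHF 239,842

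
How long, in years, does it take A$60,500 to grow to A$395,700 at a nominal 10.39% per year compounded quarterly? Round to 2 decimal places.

Periodic rate i = 0.1039/4 = 0.025975.
(1+i)^n = 395700/60500 = 6.54050, so n = ln 6.54050 / ln 1.02598 = 73.2358 quarters
= 73.2358/4 years

18.31 years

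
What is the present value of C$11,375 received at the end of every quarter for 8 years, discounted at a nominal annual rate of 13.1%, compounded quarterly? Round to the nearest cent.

C$223,478.94

i = 0.131/4 = 0.03275 per quarter; n = 8·4 = 32.
PV = 11375 × [1 − (1+0.03275)^(−32)] / 0.03275 = 11375 × 19.646500 = 223,478.9363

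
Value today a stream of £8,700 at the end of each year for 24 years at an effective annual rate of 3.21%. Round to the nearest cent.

PV = 8700 × [1 − (1+0.0321)^(−24)] / 0.0321 = 8700 × 16.558717 = 144,060.8360

£144,060.84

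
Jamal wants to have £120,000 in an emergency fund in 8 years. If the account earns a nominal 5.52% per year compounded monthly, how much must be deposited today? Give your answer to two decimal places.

With 12 periods per year: i = 0.0046, n = 96.
PV = FV·(1+i)^(−n) = 120,000 × 0.643658 = 77,238.9852

£77,238.99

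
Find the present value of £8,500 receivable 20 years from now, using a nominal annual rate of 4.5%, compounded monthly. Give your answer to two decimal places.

With 12 periods per year: i = 0.00375, n = 240.
Discount factor = (1+0.00375)^(−240) = 0.407255; PV = 8,500 × 0.407255 = 3,461.6642

£3,461.66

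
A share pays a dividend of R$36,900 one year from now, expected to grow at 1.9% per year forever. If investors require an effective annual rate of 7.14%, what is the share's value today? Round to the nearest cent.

PV = PMT / (i − g) = 36900 / (0.0714 − 0.019) = 36900 / 0.052400 = 704,198.4733

R$704,198.47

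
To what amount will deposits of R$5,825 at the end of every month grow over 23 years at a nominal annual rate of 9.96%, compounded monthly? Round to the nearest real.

With 12 periods per year: i = 0.0083, n = 276.
Accumulation factor s(276|0.0083) = 1059.017275; FV = 5825 × 1059.017275 = 6,168,775.6295

R$6,168,776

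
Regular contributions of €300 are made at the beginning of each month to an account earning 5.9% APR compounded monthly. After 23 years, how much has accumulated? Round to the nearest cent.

i = 0.059/12 = 0.00491667 per month; n = 23·12 = 276.
FV = PMT · [(1+i)^n − 1] / i × (1+i) = 300 · 586.931438 = 176,079.4314
(Beginning-of-period payments → annuity-due factor ×(1+i).)

€176,079.43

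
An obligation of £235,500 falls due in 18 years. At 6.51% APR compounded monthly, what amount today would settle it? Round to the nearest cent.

With 12 periods per year: i = 0.005425, n = 216.
PV = FV·(1+i)^(−n) = 235,500 × 0.310792 = 73,191.4032

£73,191.40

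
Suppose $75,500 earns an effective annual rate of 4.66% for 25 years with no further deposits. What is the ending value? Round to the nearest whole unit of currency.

$235,757

75,500 × (1+0.0466)^25 = 75,500 × 3.122614 = 235,757.3340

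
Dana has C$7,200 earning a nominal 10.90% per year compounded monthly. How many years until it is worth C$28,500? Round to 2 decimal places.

12.68 years

Periodic rate i = 0.109/12 = 0.00908333.
n = ln(28500/7200) / ln(1+0.00908333) = ln(3.95833) / 0.009042 = 152.1536 months
= 152.1536/12 years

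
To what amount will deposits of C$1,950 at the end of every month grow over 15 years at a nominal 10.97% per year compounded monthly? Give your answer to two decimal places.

C$884,164.65

Periodic rate i = 0.1097/12 = 0.00914167; n = 15 × 12 = 180 periods.
FV = PMT · [(1+i)^n − 1] / i = 1950 · 453.417767 = 884,164.6456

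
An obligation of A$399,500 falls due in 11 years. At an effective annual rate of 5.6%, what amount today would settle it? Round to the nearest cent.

A$219,388.41

PV = FV·(1+i)^(−n) = 399,500 × 0.549157 = 219,388.4114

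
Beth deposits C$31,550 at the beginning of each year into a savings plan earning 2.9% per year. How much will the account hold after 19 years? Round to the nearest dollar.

C$807,639

Accumulation factor s(19|0.029) × (1+i) = 25.598714; FV = 31550 × 25.598714 = 807,639.4195
Payments are at the start of each period, so multiply by (1+i).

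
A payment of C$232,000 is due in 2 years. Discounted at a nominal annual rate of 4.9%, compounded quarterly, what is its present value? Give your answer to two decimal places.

With 4 periods per year: i = 0.01225, n = 8.
Discount factor = (1+0.01225)^(−8) = 0.907189; PV = 232,000 × 0.907189 = 210,467.8193

C$210,467.82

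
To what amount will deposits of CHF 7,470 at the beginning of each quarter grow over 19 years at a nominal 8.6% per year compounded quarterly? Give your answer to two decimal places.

Periodic rate i = 0.086/4 = 0.0215; n = 19 × 4 = 76 periods.
FV = 7470 × [(1+0.0215)^76 − 1] / 0.0215 × (1+i) = 7470 × 191.773719 = 1,432,549.6812
(annuity-due: payments at period start, so ×(1+i).)

CHF 1,432,549.68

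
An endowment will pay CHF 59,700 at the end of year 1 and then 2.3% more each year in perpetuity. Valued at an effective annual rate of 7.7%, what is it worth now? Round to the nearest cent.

PV = PMT / (i − g) = 59700 / (0.077 − 0.023) = 59700 / 0.054000 = 1,105,555.5556

CHF 1,105,555.56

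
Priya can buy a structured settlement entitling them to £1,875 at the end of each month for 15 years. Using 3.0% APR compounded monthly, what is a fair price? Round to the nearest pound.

£271,510

With 12 periods per year: i = 0.0025, n = 180.
Annuity factor a(180|0.0025) = 144.805471; PV = 1875 × 144.805471 = 271,510.2590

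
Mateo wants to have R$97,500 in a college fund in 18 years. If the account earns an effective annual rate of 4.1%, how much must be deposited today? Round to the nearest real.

PV = 97,500 / (1 + 0.041)^18 = 97,500 / 2.061167 = 47,303.3049

R$47,303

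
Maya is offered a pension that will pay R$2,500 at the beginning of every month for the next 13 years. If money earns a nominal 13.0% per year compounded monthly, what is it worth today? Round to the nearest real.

R$189,834

With 12 periods per year: i = 0.0108333, n = 156.
Annuity factor a(156|0.0108333) × (1+i) = 75.933409; PV = 2500 × 75.933409 = 189,833.5227
(annuity-due: payments at period start, so ×(1+i).)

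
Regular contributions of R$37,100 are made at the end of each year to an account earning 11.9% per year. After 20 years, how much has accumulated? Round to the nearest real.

R$2,642,359

FV = 37100 × [(1+0.119)^20 − 1] / 0.119 = 37100 × 71.222615 = 2,642,359.0072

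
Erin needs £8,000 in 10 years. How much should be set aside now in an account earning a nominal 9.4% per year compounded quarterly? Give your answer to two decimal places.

With 4 periods per year: i = 0.0235, n = 40.
PV = FV·(1+i)^(−n) = 8,000 × 0.394899 = 3,159.1926

£3,159.19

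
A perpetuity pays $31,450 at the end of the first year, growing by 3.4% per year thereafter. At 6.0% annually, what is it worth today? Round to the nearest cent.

PV = PMT / (i − g) = 31450 / (0.06 − 0.034) = 31450 / 0.026000 = 1,209,615.3846

$1,209,615.38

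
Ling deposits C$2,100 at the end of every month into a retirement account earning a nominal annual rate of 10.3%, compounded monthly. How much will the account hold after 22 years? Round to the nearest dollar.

C$2,091,352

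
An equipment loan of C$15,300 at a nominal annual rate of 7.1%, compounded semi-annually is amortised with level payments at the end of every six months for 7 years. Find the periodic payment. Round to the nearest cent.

i = 0.071/2 = 0.0355 per half-year; n = 7·2 = 14.
PMT = 15300 / ( [1 − (1+0.0355)^(−14)] / 0.0355 ) = 15300 / 10.883982 = 1,405.7356

C$1,405.74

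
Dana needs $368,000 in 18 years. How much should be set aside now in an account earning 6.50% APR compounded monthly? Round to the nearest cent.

Periodic rate i = 0.065/12 = 0.00541667; n = 18 × 12 = 216 periods.
PV = FV·(1+i)^(−n) = 368,000 × 0.311348 = 114,576.2215

$114,576.22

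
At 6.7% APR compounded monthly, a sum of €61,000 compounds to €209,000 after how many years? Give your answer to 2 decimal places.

Periodic rate i = 0.067/12 = 0.00558333.
n = ln(209000/61000) / ln(1+0.00558333) = ln(3.42623) / 0.005568 = 221.1752 months
= 221.1752/12 years

18.43 years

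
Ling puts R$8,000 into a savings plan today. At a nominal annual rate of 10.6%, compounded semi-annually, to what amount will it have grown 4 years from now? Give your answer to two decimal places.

R$12,092.52

Periodic rate i = 0.106/2 = 0.053; n = 4 × 2 = 8 periods.
FV = 8,000 × (1 + 0.053)^8 = 12,092.5240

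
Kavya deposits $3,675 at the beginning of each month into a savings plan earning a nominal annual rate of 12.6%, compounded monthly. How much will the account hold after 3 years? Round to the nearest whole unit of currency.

Periodic rate i = 0.126/12 = 0.0105; n = 3 × 12 = 36 periods.
FV = 3675 × [(1+0.0105)^36 − 1] / 0.0105 × (1+i) = 3675 × 43.931707 = 161,449.0242
(Beginning-of-period payments → annuity-due factor ×(1+i).)

$161,449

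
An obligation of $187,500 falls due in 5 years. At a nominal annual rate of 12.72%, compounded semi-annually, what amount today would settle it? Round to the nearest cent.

With 2 periods per year: i = 0.0636, n = 10.
PV = 187,500 / (1 + 0.0636)^10 = 187,500 / 1.852607 = 101,208.7324

$101,208.73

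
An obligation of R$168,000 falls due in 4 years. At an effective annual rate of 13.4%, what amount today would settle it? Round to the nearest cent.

R$101,591.43

Discount factor = (1+0.134)^(−4) = 0.604711; PV = 168,000 × 0.604711 = 101,591.4277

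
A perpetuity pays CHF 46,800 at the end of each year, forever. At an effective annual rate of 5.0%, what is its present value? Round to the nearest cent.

PV = PMT / i = 46800 / 0.05 = 936,000.0000

CHF 936,000.00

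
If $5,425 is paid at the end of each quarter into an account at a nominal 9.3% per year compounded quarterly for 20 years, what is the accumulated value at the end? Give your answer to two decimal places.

$1,233,960.36

Periodic rate i = 0.093/4 = 0.02325; n = 20 × 4 = 80 periods.
Accumulation factor s(80|0.02325) = 227.458131; FV = 5425 × 227.458131 = 1,233,960.3593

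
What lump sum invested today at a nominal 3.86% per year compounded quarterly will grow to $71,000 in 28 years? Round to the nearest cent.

$24,217.16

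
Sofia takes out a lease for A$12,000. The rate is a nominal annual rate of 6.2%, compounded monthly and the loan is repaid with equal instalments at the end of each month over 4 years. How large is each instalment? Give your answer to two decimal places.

With 12 periods per year: i = 0.00516667, n = 48.
Annuity-PV factor = 42.414515; PMT = 12000 / 42.414515 = 282.9220

A$282.92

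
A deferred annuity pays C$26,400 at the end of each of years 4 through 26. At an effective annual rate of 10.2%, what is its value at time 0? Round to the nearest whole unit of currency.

PV at t=3 (ordinary 23-year annuity): 26400 × a(23|0.102) = 26400 × 8.753840 = 231,101.3684
PV₀ = 231,101.3684 / (1+0.102)^3 = 231,101.3684 / 1.338273 = 172,686.2400

C$172,686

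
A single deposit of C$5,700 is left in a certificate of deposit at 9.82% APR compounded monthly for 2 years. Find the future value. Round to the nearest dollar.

Periodic rate i = 0.0982/12 = 0.00818333; n = 2 × 12 = 24 periods.
5,700 × (1+0.00818333)^24 = 5,700 × 1.216041 = 6,931.4355

C$6,931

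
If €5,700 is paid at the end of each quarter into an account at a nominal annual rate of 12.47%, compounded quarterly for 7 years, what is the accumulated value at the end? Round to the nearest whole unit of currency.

€249,053

With 4 periods per year: i = 0.031175, n = 28.
FV = PMT · [(1+i)^n − 1] / i = 5700 · 43.693497 = 249,052.9321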